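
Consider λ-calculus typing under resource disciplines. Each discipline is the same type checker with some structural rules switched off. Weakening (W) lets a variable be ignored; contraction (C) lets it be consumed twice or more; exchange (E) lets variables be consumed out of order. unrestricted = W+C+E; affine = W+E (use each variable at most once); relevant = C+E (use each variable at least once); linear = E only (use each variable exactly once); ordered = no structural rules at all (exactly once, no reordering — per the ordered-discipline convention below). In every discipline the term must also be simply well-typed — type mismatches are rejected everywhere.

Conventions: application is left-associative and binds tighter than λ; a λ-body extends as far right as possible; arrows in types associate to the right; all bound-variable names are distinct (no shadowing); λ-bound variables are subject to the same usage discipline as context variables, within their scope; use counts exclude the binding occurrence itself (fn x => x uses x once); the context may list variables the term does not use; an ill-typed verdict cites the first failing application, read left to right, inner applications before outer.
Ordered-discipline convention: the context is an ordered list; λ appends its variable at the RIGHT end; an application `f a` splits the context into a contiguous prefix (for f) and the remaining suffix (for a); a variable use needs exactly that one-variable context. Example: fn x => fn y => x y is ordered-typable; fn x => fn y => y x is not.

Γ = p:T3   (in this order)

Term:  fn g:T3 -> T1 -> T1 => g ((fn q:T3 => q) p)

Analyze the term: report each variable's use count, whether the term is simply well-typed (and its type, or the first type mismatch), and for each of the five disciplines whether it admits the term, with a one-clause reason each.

variable uses: p=1, g (λ-bound)=1, q (λ-bound)=1
order of uses: g, q, p
typing: ✓ — (T3 -> T1 -> T1) -> T1 -> T1
ordered ✗ (needs exchange: uses follow g, q, p)
linear ✓ (exactly-once usage across p, g, q)
affine ✓ (no duplicate uses among p, g, q)
relevant ✓ (none of p, g, q goes unused)
unrestricted ✓ (typability at (T3 -> T1 -> T1) -> T1 -> T1 is all that's needed)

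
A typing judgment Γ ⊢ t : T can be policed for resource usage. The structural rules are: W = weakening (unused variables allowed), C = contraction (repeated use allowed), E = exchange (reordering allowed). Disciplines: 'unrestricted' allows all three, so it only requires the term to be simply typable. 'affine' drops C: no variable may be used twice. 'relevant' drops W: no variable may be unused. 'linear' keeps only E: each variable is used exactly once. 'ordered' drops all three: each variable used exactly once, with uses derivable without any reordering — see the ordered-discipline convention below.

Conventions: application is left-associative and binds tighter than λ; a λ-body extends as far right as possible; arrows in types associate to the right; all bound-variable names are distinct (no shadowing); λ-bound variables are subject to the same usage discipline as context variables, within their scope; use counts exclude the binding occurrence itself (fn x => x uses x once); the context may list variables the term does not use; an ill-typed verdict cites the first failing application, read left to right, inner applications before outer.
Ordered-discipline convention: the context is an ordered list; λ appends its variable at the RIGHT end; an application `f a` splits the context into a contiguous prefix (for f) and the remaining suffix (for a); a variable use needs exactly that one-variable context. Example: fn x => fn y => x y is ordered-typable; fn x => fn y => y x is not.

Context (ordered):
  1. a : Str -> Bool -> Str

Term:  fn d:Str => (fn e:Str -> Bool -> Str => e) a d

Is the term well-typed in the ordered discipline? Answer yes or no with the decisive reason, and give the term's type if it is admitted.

yes — a, d, e once each; derivable with no W/C/E; term : Str -> Bool -> Str
use counts: a: 1, d (bound): 1, e (bound): 1
use order (left to right): e, a, d
typing: well-typed — term : Str -> Bool -> Str
all disciplines: ordered ✓, linear ✓, affine ✓, relevant ✓, unrestricted ✓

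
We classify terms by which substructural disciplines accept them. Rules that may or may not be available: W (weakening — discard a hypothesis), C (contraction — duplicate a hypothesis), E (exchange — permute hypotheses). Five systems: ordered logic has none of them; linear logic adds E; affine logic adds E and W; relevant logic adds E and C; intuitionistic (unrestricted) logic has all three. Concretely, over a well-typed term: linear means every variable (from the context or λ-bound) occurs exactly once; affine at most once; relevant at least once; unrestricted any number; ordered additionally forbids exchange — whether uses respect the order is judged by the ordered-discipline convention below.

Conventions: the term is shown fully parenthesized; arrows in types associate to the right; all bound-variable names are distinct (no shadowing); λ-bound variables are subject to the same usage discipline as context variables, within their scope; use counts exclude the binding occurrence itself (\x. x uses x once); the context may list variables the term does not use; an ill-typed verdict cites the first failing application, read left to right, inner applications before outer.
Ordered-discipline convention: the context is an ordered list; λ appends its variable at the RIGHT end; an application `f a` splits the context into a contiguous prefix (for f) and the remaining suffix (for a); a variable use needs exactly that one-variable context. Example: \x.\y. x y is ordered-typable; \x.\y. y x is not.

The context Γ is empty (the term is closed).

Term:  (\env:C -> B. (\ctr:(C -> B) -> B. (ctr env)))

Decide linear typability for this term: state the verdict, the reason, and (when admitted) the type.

yes — exactly-once usage across env, ctr; term : (C -> B) -> ((C -> B) -> B) -> B
variable uses: env (bound): 1×, ctr (bound): 1×
order of uses: ctr, env
typing: well-typed at (C -> B) -> ((C -> B) -> B) -> B
all disciplines: ordered ✗ · linear ✓ · affine ✓ · relevant ✓ · unrestricted ✓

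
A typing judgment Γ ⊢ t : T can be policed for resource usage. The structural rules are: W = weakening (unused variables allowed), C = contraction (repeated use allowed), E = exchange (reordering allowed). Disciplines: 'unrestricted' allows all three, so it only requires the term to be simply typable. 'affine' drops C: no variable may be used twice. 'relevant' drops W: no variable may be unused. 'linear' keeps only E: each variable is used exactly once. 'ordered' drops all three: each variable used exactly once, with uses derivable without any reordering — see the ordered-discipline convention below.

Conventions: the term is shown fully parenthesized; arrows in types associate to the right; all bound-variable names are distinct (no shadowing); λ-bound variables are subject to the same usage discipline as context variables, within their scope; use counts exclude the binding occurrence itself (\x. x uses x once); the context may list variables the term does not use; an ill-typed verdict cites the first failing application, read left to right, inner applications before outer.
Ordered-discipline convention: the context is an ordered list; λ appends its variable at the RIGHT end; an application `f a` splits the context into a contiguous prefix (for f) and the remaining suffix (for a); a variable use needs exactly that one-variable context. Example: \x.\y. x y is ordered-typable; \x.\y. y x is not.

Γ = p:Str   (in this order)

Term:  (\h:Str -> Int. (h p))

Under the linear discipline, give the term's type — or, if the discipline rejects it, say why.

term : (Str -> Int) -> Int
use counts: p: 1×, h [bound]: 1×
order of uses: h, p
typing: ✓ — (Str -> Int) -> Int
per-discipline verdicts: ordered ✗; linear ✓; affine ✓; relevant ✓; unrestricted ✓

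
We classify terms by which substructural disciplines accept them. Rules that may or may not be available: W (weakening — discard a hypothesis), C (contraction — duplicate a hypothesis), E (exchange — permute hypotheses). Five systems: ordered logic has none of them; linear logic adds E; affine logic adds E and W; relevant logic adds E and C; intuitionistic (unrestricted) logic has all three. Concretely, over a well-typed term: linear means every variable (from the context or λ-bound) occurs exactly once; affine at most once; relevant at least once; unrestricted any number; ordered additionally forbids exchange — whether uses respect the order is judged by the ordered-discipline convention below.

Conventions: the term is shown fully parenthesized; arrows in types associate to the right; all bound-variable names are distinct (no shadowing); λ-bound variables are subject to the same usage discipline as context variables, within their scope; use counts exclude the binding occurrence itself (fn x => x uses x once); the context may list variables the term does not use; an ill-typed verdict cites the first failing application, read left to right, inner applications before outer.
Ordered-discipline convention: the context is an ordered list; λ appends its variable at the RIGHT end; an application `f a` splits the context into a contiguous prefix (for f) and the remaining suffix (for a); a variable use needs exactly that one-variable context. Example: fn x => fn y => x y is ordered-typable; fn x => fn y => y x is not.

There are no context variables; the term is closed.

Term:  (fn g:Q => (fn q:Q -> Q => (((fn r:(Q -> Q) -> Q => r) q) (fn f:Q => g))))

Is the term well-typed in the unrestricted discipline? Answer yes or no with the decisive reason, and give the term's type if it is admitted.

no — not simply typable
use counts: g (λ-bound)=1; q (λ-bound)=1; r (λ-bound)=1; f (λ-bound)=0
order of uses: r, q, g
typing: ill-typed: argument of type Q -> Q where (Q -> Q) -> Q is required
across the five disciplines: ordered ✗, linear ✗, affine ✗, relevant ✗, unrestricted ✗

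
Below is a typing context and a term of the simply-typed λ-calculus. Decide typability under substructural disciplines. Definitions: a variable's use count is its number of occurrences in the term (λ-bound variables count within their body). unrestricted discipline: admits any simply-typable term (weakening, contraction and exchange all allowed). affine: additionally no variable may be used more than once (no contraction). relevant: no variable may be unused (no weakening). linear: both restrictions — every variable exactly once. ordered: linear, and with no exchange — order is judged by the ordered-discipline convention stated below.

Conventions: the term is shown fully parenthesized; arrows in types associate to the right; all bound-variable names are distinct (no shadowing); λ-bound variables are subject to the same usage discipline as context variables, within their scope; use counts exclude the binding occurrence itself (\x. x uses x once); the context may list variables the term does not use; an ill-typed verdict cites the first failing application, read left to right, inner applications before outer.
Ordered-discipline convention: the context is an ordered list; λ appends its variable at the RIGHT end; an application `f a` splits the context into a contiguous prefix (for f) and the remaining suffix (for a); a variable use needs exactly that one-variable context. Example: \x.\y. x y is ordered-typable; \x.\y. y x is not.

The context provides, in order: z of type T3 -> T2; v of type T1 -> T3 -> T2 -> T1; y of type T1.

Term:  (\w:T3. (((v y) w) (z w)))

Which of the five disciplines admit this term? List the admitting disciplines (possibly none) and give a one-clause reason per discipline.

admitted in: relevant, unrestricted
counts: z ×1; v ×1; y ×1; w [bound] ×2
use order (left to right): v, y, w, z, w
typing: well-typed at T3 -> T1
ordered ✗ (w ×2 used more than once (contraction))
linear ✗ (w ×2 used more than once (contraction))
affine ✗ (w ×2 used more than once (contraction))
relevant ✓ (every one of z, v, y, w appears)
unrestricted ✓ (typability at T3 -> T1 is all that's needed)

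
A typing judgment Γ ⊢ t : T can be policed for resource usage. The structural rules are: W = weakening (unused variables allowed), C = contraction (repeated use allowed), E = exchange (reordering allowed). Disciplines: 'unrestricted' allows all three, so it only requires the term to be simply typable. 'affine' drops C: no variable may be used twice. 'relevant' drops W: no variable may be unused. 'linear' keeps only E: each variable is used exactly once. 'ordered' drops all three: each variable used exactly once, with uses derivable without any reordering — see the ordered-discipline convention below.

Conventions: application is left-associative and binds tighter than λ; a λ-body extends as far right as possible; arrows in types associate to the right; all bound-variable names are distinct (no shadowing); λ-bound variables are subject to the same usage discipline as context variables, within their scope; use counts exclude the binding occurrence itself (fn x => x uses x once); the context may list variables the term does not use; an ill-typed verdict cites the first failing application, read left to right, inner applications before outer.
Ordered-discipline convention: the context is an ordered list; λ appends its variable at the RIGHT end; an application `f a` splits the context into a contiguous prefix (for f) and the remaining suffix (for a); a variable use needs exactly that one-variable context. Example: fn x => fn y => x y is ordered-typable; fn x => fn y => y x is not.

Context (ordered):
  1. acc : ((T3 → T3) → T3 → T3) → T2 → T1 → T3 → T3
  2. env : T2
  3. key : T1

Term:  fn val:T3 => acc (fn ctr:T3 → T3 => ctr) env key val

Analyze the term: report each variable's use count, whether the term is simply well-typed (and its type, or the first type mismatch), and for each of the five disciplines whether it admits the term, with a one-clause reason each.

usage: acc ×1; env ×1; key ×1; val [bound] ×1; ctr [bound] ×1
left-to-right use order: acc, ctr, env, key, val
typing: the term checks, with type T3 → T3
ordered: ✓ — one use each (acc, env, key, val, ctr); ordered split holds
linear: ✓ — single use per variable (acc, env, key, val, ctr)
affine: ✓ — none of acc, env, key, val, ctr used more than once
relevant: ✓ — acc, env, key, val, ctr: all used, weakening unneeded
unrestricted: ✓ — typability at T3 → T3 is all that's needed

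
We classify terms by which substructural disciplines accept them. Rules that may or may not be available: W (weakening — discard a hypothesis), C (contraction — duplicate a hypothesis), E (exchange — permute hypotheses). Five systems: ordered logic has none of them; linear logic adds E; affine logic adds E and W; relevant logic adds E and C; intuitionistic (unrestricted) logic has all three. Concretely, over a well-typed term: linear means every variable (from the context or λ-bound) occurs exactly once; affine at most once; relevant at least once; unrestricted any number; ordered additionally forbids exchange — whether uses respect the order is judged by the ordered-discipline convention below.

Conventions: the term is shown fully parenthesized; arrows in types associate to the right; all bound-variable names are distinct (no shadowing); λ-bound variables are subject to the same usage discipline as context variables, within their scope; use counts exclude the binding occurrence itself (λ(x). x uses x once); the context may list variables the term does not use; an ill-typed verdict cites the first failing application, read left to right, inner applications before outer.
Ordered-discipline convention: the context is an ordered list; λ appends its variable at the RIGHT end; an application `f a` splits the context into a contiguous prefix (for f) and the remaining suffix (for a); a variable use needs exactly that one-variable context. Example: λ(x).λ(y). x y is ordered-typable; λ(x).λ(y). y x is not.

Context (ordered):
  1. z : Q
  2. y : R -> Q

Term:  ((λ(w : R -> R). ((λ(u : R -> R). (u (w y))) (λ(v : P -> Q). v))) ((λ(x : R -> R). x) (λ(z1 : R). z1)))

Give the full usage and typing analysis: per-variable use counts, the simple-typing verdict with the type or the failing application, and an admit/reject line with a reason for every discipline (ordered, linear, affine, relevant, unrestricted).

usage: z ×0; y ×1; w (bound) ×1; u (bound) ×1; v (bound) ×1; x (bound) ×1; z1 (bound) ×1
left-to-right use order: u, w, y, v, x, z1
typing: ill-typed: an application expects R but receives R -> Q
ordered: ✗ — the type mismatch rejects it
linear: ✗ — not simply typable
affine: ✗ — fails simple typing
relevant: ✗ — a type mismatch blocks all five
unrestricted: ✗ — the type mismatch rejects it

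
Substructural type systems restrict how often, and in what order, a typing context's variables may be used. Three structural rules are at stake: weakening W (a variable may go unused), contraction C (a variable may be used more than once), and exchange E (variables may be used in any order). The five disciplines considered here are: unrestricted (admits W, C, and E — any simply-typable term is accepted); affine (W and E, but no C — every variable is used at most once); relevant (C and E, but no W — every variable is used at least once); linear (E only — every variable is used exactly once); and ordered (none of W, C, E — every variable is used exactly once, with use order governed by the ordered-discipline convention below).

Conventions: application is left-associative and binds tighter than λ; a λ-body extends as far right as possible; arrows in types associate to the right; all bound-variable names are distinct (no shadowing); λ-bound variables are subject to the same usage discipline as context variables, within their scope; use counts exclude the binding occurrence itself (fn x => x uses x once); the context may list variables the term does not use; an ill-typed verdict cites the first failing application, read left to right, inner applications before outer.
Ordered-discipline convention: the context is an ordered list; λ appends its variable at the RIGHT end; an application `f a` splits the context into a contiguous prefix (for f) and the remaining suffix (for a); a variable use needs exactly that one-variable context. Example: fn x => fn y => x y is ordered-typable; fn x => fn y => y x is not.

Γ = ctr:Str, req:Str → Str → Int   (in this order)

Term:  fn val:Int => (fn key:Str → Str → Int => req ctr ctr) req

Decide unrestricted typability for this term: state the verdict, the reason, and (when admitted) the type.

yes — well-typed at Int → Int; no restrictions here; term : Int → Int
use counts: ctr: 2×; req: 2×; val (bound): 0×; key (bound): 0×
uses in reading order: req, ctr, ctr, req
typing: ✓ — Int → Int
all disciplines: ordered ✗ | linear ✗ | affine ✗ | relevant ✗ | unrestricted ✓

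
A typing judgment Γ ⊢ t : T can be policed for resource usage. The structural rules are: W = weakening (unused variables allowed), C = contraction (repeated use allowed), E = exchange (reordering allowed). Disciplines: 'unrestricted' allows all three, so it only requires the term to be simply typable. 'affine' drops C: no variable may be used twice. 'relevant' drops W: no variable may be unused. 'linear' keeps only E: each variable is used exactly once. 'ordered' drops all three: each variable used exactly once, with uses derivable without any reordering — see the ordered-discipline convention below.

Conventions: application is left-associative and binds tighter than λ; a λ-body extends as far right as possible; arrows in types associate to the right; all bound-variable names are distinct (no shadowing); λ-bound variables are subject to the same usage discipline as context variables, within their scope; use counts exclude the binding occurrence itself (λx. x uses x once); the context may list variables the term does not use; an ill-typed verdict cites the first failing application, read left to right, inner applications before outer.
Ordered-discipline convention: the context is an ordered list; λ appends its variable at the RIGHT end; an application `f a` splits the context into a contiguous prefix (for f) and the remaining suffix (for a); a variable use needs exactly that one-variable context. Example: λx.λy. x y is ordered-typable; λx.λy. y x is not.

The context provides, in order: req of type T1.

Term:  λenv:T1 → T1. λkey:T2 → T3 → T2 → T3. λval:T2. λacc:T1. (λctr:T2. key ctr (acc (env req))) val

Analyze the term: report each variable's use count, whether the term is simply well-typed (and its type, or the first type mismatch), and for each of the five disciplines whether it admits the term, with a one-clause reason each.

counts: req: 1, env (bound): 1, key (bound): 1, val (bound): 1, acc (bound): 1, ctr (bound): 1
order of uses: key, ctr, acc, env, req, val
typing: ill-typed: can't apply a value of type T1
ordered: ✗, not simply typable
linear: ✗, fails simple typing
affine: ✗, a type mismatch blocks all five
relevant: ✗, the type mismatch rejects it
unrestricted: ✗, not simply typable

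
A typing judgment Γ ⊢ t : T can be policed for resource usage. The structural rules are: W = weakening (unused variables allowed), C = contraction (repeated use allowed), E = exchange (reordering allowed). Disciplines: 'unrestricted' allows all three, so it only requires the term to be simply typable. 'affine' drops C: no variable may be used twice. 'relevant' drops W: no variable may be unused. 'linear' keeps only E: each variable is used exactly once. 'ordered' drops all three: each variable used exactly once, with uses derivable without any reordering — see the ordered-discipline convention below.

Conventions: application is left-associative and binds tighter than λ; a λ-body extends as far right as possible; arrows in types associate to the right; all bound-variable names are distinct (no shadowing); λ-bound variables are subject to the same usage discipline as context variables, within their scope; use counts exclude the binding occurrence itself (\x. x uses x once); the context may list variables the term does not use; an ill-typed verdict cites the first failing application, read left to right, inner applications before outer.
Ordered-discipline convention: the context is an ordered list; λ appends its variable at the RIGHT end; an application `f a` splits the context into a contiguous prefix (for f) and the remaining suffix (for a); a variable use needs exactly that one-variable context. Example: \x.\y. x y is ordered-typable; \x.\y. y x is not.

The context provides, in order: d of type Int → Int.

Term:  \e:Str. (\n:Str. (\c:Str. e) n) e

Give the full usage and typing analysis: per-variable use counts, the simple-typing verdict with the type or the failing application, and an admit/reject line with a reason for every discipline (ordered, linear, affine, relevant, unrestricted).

usage: d: 0, e [bound]: 2, n [bound]: 1, c [bound]: 0
left-to-right use order: e, n, e
typing: well-typed at Str → Str
ordered: ✗ — repeated use of e ×2; needs weakening: d, c unused
linear: ✗ — repeated use of e ×2; needs weakening: d, c unused
affine: ✗ — repeated use of e ×2
relevant: ✗ — needs weakening: d, c unused
unrestricted: ✓ — simply typable at Str → Str; W, C, E all held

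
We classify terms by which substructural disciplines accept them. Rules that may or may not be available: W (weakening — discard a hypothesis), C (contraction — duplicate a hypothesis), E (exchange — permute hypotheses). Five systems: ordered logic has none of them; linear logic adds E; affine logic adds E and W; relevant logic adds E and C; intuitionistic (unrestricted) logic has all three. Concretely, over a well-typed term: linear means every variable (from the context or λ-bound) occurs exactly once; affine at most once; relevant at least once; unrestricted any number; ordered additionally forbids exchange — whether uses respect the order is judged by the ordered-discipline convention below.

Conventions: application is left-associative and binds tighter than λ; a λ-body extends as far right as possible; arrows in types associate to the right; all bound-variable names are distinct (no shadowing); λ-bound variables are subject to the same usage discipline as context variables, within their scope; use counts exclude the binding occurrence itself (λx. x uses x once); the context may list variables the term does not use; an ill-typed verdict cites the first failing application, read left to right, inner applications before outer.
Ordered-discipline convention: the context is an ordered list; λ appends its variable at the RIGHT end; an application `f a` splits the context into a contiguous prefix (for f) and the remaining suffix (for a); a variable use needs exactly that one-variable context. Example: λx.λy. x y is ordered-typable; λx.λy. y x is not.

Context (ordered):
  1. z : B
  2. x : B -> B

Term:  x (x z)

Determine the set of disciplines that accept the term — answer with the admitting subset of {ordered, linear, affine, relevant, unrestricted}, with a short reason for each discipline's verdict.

admitted in: relevant, unrestricted
variable uses: z: 1, x: 2
uses in reading order: x, x, z
typing: the term checks, with type B
ordered: ✗ — x ×2 used more than once (contraction)
linear: ✗ — x ×2 used more than once (contraction)
affine: ✗ — x ×2 used more than once (contraction)
relevant: ✓ — none of z, x goes unused
unrestricted: ✓ — well-typed at B; no restrictions here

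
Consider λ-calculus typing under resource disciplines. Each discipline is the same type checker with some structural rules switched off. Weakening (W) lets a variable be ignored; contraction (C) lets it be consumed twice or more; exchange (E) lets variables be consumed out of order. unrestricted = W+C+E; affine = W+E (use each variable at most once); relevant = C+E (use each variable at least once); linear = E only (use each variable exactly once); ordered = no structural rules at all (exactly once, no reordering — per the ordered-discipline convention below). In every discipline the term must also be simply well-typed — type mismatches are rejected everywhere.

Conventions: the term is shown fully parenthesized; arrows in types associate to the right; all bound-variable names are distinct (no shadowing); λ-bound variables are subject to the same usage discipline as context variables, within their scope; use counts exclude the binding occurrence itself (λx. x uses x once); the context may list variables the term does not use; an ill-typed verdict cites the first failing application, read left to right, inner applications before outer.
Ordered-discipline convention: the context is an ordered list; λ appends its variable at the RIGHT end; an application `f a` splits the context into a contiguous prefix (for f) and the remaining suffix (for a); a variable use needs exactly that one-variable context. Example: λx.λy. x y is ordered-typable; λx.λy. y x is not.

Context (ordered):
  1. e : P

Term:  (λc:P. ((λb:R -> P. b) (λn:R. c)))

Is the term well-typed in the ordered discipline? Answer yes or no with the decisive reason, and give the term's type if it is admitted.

no — unused: e, n — weakening required
usage: e ×0; c (bound) ×1; b (bound) ×1; n (bound) ×0
order of uses: b, c
typing: ✓ — P -> R -> P
per-discipline verdicts: ordered ✗ | linear ✗ | affine ✓ | relevant ✗ | unrestricted ✓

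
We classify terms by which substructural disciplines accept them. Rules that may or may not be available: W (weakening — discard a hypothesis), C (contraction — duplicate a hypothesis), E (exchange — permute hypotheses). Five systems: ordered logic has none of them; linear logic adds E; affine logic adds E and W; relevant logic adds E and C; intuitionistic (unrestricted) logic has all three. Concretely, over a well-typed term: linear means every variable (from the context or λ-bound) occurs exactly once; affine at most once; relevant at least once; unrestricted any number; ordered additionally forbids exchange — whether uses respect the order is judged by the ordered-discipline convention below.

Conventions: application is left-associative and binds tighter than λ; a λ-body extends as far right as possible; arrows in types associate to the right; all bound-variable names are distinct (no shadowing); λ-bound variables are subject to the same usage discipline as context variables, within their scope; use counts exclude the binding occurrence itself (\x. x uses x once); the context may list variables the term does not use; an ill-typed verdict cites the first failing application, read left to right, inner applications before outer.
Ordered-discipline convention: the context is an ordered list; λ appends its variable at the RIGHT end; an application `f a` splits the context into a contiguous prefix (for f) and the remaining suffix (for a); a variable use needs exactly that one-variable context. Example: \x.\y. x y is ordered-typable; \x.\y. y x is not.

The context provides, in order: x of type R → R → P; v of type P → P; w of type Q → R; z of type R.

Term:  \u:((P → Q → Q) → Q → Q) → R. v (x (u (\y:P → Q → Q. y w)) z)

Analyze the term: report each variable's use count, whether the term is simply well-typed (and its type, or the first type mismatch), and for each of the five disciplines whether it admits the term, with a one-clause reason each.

use counts: x ×1, v ×1, w ×1, z ×1, u [bound] ×1, y [bound] ×1
uses in reading order: v, x, u, y, w, z
typing: ill-typed: a function awaiting P gets Q → R
ordered: ✗, a type mismatch blocks all five
linear: ✗, the type mismatch rejects it
affine: ✗, not simply typable
relevant: ✗, fails simple typing
unrestricted: ✗, a type mismatch blocks all five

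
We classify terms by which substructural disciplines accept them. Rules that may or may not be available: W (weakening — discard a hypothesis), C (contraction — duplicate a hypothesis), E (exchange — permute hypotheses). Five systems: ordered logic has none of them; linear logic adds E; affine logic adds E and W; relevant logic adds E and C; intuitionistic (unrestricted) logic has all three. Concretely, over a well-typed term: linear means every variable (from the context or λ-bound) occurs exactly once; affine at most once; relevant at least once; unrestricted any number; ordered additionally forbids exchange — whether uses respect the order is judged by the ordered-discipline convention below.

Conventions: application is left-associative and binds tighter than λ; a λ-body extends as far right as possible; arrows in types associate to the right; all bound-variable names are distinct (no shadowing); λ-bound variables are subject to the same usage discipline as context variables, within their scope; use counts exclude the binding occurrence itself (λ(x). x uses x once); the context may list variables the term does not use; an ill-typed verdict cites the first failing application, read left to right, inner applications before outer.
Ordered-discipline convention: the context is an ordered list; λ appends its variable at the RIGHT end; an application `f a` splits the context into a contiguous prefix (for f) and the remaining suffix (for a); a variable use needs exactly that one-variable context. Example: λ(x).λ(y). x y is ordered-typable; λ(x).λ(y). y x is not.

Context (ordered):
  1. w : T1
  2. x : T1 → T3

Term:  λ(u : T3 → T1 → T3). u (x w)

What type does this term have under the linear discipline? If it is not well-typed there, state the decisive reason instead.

term : (T3 → T1 → T3) → T1 → T3
counts: w=1; x=1; u (λ-bound)=1
uses in reading order: u, x, w
typing: the term checks, with type (T3 → T1 → T3) → T1 → T3
across the five disciplines: ordered ✗; linear ✓; affine ✓; relevant ✓; unrestricted ✓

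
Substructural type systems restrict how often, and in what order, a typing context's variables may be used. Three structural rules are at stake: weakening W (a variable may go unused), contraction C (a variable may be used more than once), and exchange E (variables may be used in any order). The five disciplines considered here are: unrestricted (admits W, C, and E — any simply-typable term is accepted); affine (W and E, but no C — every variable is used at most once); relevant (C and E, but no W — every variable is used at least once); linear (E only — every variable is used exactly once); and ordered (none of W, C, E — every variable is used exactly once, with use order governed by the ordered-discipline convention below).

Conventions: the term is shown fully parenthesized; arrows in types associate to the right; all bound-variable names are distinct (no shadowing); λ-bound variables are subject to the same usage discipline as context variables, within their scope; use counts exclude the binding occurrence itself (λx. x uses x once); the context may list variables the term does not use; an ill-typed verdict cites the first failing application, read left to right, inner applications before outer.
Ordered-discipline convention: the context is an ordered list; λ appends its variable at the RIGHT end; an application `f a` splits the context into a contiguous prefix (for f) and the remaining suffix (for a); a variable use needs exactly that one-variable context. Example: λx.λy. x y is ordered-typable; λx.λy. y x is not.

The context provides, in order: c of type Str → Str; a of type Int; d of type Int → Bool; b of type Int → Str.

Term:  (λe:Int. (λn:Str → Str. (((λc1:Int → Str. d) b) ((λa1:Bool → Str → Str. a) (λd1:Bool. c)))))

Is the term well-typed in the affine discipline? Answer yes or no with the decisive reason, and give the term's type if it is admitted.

yes — none of c, a, d, b, e, n, c1, a1, d1 used more than once; term : Int → (Str → Str) → Bool
usage: c ×1, a ×1, d ×1, b ×1, e (bound) ×0, n (bound) ×0, c1 (bound) ×0, a1 (bound) ×0, d1 (bound) ×0
left-to-right use order: d, b, a, c
typing: well-typed at Int → (Str → Str) → Bool
all disciplines: ordered ✗ | linear ✗ | affine ✓ | relevant ✗ | unrestricted ✓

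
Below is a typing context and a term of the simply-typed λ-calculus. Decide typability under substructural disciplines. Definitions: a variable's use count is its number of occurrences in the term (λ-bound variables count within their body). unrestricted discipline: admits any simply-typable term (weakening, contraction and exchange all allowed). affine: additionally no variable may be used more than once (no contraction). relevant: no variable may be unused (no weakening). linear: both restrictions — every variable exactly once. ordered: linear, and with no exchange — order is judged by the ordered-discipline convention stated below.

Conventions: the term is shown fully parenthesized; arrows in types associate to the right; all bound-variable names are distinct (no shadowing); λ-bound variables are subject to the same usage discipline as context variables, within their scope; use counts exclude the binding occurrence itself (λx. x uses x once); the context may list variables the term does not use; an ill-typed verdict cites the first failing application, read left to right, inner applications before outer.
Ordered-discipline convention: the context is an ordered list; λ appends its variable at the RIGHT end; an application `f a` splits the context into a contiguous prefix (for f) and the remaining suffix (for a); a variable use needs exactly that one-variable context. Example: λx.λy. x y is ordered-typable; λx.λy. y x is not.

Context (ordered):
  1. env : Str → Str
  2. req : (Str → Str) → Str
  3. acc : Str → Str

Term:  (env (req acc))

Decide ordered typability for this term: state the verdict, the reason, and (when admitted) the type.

yes — one use each (env, req, acc); ordered split holds; term : Str
use counts: env: 1, req: 1, acc: 1
use order (left to right): env, req, acc
typing: well-typed at Str
all disciplines: ordered ✓ · linear ✓ · affine ✓ · relevant ✓ · unrestricted ✓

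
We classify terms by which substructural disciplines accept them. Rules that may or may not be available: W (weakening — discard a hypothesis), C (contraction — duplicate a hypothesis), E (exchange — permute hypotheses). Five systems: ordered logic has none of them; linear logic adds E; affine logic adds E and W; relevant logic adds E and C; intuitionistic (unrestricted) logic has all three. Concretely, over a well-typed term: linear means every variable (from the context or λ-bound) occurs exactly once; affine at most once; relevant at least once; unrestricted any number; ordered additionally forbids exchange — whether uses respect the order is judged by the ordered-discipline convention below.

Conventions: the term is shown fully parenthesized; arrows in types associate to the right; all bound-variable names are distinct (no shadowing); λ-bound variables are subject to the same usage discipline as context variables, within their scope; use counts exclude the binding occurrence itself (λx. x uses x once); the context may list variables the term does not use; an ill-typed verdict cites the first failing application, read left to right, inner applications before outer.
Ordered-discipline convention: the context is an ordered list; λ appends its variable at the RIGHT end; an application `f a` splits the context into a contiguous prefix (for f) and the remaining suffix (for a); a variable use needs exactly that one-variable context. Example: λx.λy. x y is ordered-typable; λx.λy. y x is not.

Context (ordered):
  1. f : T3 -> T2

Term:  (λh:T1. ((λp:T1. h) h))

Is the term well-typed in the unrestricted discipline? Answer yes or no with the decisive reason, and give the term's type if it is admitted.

yes — typability at T1 -> T1 is all that's needed; term : T1 -> T1
usage: f ×0, h (bound) ×2, p (bound) ×0
use order (left to right): h, h
typing: well-typed — term : T1 -> T1
across the five disciplines: ordered ✗ | linear ✗ | affine ✗ | relevant ✗ | unrestricted ✓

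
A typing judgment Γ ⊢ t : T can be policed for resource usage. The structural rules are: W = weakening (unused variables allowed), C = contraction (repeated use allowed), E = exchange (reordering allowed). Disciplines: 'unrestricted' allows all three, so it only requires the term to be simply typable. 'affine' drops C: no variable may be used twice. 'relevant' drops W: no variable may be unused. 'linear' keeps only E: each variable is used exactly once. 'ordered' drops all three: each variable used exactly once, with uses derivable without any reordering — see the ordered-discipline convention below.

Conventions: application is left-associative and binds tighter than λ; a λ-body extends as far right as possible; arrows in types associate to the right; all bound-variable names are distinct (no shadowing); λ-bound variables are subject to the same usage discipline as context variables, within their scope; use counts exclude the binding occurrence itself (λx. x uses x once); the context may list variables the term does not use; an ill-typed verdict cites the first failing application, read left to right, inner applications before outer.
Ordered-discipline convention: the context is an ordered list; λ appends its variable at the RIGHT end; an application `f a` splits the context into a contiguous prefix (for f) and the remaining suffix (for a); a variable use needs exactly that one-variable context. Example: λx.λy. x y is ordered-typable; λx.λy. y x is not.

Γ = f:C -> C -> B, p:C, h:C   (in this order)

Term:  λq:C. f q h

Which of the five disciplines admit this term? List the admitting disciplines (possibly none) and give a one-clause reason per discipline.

accepted by: affine, unrestricted
use counts: f: 1, p: 0, h: 1, q (λ-bound): 1
order of uses: f, q, h
typing: well-typed — term : C -> B
ordered ✗ (unused: p — weakening required)
linear ✗ (unused: p — weakening required)
affine ✓ (none of f, p, h, q used more than once)
relevant ✗ (unused: p — weakening required)
unrestricted ✓ (type-checks (C -> B) and nothing is barred)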